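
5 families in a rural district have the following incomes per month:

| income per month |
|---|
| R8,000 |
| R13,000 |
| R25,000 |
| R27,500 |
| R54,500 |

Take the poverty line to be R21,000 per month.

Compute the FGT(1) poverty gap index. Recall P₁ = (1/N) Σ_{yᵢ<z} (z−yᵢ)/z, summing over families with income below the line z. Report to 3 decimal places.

Incomes under z: R8,000, R13,000 (q = 2 of N = 5).
Relative gaps: (21000−8000)/21000 = 0.6190; (21000−13000)/21000 = 0.3810.
Σ = 1.000000. Dividing by the full population N = 5 gives P₁ = 0.200.

0.200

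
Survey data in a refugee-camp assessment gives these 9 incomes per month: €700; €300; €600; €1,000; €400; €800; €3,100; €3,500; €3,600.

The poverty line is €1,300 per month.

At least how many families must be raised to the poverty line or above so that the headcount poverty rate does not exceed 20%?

5

6 of the 9 families are poor, so H = 6/9 = 0.667.
A headcount ratio of at most 20% allows at most ⌊0.20 × 9⌋ = 1 poor families.
So at least 6 − 1 = 5 must be lifted.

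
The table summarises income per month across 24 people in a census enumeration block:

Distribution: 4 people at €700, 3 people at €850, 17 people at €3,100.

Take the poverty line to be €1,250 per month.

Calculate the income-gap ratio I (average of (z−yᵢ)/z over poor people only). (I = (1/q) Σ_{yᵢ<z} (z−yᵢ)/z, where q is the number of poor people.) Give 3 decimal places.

Below z: 4×€700, 3×€850 (q = 7 of N = 24).
Shortfall ratios (z−y)/z: 0.4400 (×4), 0.3200 (×3); sum = 2.720000.
I averages over the q = 7 poor units only: 2.720000 / 7 = 0.389.

0.389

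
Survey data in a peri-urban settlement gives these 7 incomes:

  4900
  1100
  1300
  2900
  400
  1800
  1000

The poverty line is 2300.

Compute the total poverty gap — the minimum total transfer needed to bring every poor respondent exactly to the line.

Poor units: 400, 1000, 1100, 1300, 1800 (q = 5 of N = 7).
Individual gaps: 2300−400 = 1900; 2300−1000 = 1300; 2300−1100 = 1200; 2300−1300 = 1000; 2300−1800 = 500.
Aggregate gap = 5900.

5900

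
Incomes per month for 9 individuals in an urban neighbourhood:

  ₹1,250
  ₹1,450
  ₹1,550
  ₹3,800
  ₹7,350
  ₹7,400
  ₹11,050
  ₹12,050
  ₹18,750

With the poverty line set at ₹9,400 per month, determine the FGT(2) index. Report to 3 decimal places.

0.290

Below z: ₹1,250, ₹1,450, ₹1,550, ₹3,800, ₹7,350, ₹7,400 (q = 6 of N = 9).
Shortfall ratios: (9400−1250)/9400 = 0.8670; (9400−1450)/9400 = 0.8457; (9400−1550)/9400 = 0.8351; (9400−3800)/9400 = 0.5957; (9400−7350)/9400 = 0.2181; (9400−7400)/9400 = 0.2128.
Squared: 0.7517; 0.7153; 0.6974; 0.3549; 0.0476; 0.0453.
Sum = 2.612155; P₂ = 2.612155 / 9 = 0.290.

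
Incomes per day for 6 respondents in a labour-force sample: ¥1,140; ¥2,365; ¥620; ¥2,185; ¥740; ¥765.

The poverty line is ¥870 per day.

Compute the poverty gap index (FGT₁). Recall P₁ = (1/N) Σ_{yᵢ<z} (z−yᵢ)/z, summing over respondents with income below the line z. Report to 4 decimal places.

Below the line: ¥620, ¥740, ¥765 (q = 3 of N = 6).
Gap ratios (z−y)/z: (870−620)/870 = 0.2874; (870−740)/870 = 0.1494; (870−765)/870 = 0.1207.
Σ = 0.557471. Dividing by the full population N = 6 gives P₁ = 0.0929.

0.0929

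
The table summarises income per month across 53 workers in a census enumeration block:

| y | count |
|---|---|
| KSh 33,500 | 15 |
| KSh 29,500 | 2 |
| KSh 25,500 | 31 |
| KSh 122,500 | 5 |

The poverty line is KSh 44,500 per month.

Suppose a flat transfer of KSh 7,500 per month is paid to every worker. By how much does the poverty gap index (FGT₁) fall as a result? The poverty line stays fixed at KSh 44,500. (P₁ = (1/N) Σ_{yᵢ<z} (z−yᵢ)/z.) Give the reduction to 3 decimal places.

Before: below the line — 31×KSh 25,500, 2×KSh 29,500, 15×KSh 33,500; poverty gap index (FGT₁) = 0.33241.
After the KSh 7,500 transfer: below the line — 31×KSh 33,000, 2×KSh 37,000, 15×KSh 41,000; poverty gap index (FGT₁) = 0.17978.
Reduction = 0.33241 − 0.17978 = 0.153.

0.153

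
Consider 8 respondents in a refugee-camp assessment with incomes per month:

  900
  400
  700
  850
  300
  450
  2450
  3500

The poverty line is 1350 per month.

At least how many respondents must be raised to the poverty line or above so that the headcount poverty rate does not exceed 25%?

Currently q = 6 of N = 8 are below the line (H = 0.750).
A headcount ratio of at most 25% allows at most ⌊0.25 × 8⌋ = 2 poor respondents.
So at least 6 − 2 = 4 must be lifted.

4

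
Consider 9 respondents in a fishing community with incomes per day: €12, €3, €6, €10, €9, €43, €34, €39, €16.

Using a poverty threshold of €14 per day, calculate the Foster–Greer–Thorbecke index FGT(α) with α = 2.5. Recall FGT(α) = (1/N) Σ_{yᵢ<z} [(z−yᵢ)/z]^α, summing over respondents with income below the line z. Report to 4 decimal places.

Incomes under z: €3, €6, €9, €10, €12 (q = 5 of N = 9).
Relative gaps: (14−3)/14 = 0.7857; (14−6)/14 = 0.5714; (14−9)/14 = 0.3571; (14−10)/14 = 0.2857; (14−12)/14 = 0.1429.
Raised to α = 2.5: 0.54722; 0.24683; 0.07623; 0.04363; 0.00771.
Sum = 0.921628; FGT(2.5) = 0.921628 / 9 = 0.1024.

0.1024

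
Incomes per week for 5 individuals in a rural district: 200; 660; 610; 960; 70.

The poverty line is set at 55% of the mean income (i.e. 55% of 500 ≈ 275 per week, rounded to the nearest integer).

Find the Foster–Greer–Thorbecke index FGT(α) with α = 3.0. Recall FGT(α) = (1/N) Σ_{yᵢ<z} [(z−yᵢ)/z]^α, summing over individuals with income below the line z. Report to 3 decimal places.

Incomes under z: 70, 200 (q = 2 of N = 5).
Relative gaps: (275−70)/275 = 0.7455; (275−200)/275 = 0.2727.
Raised to α = 3.0: 0.41425; 0.02029.
Sum = 0.434536; FGT(3.0) = 0.434536 / 5 = 0.087.

0.087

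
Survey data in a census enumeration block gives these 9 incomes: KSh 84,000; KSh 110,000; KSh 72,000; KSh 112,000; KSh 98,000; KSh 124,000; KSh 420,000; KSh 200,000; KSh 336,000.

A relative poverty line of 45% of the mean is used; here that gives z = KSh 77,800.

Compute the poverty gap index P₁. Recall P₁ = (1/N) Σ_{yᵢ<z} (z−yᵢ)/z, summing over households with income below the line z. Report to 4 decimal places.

Poor units: KSh 72,000 (q = 1 of N = 9).
Relative gaps: (77800−72000)/77800 = 0.0746.
Σ = 0.074550. Dividing by the full population N = 9 gives P₁ = 0.0083.

0.0083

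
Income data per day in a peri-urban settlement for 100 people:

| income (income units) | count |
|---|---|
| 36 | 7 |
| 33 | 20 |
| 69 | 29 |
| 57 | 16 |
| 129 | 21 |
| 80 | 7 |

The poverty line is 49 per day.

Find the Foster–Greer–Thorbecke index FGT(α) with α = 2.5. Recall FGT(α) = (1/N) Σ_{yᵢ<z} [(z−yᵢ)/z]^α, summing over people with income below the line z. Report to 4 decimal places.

Below the line: 20×33, 7×36 (q = 27 of N = 100).
Gap ratios (z−y)/z: (49−33)/49 = 0.3265 (×20); (49−36)/49 = 0.2653 (×7).
Raised to α = 2.5: 0.06093 (×20); 0.03626 (×7).
Sum = 1.472325; FGT(2.5) = 1.472325 / 100 = 0.0147.

0.0147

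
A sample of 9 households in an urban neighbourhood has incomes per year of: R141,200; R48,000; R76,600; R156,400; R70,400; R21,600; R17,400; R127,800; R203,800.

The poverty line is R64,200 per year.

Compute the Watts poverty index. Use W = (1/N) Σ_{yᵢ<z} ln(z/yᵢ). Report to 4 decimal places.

0.2984

Below the line: R17,400, R21,600, R48,000 (q = 3 of N = 9).
Log shortfalls: ln(64200/17400) = 1.3055; ln(64200/21600) = 1.0893; ln(64200/48000) = 0.2908.
W = 2.685645 / 9 = 0.2984.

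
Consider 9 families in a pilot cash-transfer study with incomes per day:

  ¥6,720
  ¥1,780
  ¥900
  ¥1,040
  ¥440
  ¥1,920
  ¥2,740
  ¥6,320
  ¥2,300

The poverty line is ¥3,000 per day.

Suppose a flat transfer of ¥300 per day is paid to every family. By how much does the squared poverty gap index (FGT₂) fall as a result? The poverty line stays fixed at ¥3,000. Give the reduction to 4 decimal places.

0.0654

Before: below the line — ¥440, ¥900, ¥1,040, ¥1,780, ¥1,920, ¥2,300, ¥2,740; squared poverty gap index (FGT₂) = 0.222440.
After the ¥300 transfer: below the line — ¥740, ¥1,200, ¥1,340, ¥2,080, ¥2,220, ¥2,600; squared poverty gap index (FGT₂) = 0.157012.
Reduction = 0.222440 − 0.157012 = 0.0654.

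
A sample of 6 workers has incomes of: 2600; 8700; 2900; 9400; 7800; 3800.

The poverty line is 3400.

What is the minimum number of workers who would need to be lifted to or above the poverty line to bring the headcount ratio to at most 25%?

1

2 of the 6 workers are poor, so H = 2/6 = 0.333.
A headcount ratio of at most 25% allows at most ⌊0.25 × 6⌋ = 1 poor workers.
So at least 2 − 1 = 1 must be lifted.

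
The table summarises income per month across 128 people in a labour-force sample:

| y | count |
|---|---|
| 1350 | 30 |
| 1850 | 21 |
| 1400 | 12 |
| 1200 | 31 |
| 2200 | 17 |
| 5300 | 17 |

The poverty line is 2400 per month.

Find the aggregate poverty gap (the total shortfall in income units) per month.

Below z: 31×1200, 30×1350, 12×1400, 21×1850, 17×2200 (q = 111 of N = 128).
Individual gaps: 31×(2400−1200) = 37200; 30×(2400−1350) = 31500; 12×(2400−1400) = 12000; 21×(2400−1850) = 11550; 17×(2400−2200) = 3400.
Aggregate gap = 95650.

95650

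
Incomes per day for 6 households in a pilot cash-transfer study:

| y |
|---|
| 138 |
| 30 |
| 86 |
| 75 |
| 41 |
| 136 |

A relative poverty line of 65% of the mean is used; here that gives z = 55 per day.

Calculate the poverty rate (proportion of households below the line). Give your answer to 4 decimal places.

0.3333

2 of the 6 households have income below 55.
H = 2/6 = 0.3333.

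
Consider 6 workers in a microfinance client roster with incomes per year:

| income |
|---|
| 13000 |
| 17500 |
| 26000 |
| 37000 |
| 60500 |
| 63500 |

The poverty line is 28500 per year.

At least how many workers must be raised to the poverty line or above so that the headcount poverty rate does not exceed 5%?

3

Currently q = 3 of N = 6 are below the line (H = 0.500).
A headcount ratio of at most 5% allows at most ⌊0.05 × 6⌋ = 0 poor workers.
So at least 3 − 0 = 3 must be lifted.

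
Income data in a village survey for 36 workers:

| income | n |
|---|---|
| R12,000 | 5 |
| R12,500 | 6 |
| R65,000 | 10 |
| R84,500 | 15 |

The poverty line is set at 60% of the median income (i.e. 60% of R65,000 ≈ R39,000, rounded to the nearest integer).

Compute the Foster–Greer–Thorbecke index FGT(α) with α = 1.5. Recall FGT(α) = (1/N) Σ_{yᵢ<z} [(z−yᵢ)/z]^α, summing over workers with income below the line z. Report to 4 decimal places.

Incomes under z: 5×R12,000, 6×R12,500 (q = 11 of N = 36).
Gap ratios (z−y)/z: (39000−12000)/39000 = 0.6923 (×5); (39000−12500)/39000 = 0.6795 (×6).
Raised to α = 1.5: 0.57603 (×5); 0.56011 (×6).
Sum = 6.240823; FGT(1.5) = 6.240823 / 36 = 0.1734.

0.1734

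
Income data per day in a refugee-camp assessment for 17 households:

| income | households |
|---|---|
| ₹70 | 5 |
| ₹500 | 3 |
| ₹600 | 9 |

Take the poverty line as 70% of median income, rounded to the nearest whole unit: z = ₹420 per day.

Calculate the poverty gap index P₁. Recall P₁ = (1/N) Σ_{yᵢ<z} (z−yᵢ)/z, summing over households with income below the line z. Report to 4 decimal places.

0.2451

Poor units: 5×₹70 (q = 5 of N = 17).
Gap ratios (z−y)/z: (420−70)/420 = 0.8333 (×5).
Sum of shortfalls = 4.166667; P₁ averages over all N: 4.166667 / 17 = 0.2451.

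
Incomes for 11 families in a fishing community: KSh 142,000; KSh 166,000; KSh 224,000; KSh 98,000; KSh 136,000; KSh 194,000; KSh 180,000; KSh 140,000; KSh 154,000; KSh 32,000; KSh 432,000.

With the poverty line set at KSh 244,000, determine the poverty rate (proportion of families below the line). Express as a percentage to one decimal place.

90.9%

10 of the 11 families have income below KSh 244,000.
H = 10/11 = 90.9%.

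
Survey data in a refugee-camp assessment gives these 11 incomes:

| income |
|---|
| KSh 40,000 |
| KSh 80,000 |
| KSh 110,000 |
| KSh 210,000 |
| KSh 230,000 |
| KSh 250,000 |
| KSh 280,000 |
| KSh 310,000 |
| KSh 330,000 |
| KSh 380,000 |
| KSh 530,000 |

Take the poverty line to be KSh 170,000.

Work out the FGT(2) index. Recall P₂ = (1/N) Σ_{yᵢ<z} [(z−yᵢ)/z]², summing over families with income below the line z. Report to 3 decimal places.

Poor units: KSh 40,000, KSh 80,000, KSh 110,000 (q = 3 of N = 11).
Gap ratios (z−y)/z: (170000−40000)/170000 = 0.7647; (170000−80000)/170000 = 0.5294; (170000−110000)/170000 = 0.3529.
Squared: 0.5848; 0.2803; 0.1246.
Sum = 0.989619; P₂ = 0.989619 / 11 = 0.090.

0.090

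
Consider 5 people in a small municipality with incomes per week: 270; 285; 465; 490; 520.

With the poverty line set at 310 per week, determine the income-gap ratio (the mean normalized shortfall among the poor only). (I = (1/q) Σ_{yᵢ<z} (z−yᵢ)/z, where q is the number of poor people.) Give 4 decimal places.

0.1048

Below z: 270, 285 (q = 2 of N = 5).
Relative gaps: 0.1290, 0.0806; sum = 0.209677.
The income-gap ratio divides by q (the poor only): 0.209677 / 2 = 0.1048.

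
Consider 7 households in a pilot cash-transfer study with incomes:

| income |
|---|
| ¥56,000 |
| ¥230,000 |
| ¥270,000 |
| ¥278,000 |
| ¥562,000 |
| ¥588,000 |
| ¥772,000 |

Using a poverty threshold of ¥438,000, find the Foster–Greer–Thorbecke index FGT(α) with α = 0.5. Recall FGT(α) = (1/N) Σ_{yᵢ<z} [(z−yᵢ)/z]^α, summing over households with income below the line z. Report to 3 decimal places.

Below the line: ¥56,000, ¥230,000, ¥270,000, ¥278,000 (q = 4 of N = 7).
Shortfall ratios: (438000−56000)/438000 = 0.8721; (438000−230000)/438000 = 0.4749; (438000−270000)/438000 = 0.3836; (438000−278000)/438000 = 0.3653.
Raised to α = 0.5: 0.93389; 0.68912; 0.61932; 0.60440.
Sum = 2.846729; FGT(0.5) = 2.846729 / 7 = 0.407.

0.407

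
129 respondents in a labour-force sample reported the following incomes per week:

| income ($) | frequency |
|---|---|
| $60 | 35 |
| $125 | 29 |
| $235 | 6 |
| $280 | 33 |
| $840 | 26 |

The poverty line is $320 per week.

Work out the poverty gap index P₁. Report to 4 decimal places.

Poor units: 35×$60, 29×$125, 6×$235, 33×$280 (q = 103 of N = 129).
Gap ratios (z−y)/z: (320−60)/320 = 0.8125 (×35); (320−125)/320 = 0.6094 (×29); (320−235)/320 = 0.2656 (×6); (320−280)/320 = 0.1250 (×33).
Σ = 51.828125. Dividing by the full population N = 129 gives P₁ = 0.4018.

0.4018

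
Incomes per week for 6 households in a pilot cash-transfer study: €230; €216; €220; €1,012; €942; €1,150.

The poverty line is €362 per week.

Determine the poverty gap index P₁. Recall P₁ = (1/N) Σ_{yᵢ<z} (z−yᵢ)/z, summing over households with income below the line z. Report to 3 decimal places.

0.193

Incomes under z: €216, €220, €230 (q = 3 of N = 6).
Normalized shortfalls: (362−216)/362 = 0.4033; (362−220)/362 = 0.3923; (362−230)/362 = 0.3646.
Σ = 1.160221. Dividing by the full population N = 6 gives P₁ = 0.193.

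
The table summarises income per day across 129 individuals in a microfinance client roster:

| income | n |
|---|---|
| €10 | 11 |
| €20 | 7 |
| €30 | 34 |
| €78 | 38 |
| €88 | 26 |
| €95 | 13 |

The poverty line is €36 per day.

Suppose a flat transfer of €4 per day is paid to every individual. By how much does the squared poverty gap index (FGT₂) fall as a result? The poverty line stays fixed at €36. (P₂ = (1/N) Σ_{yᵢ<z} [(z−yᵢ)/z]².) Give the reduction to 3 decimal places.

0.024

Before: below the line — 11×€10, 7×€20, 34×€30; squared poverty gap index (FGT₂) = 0.06252.
After the €4 transfer: below the line — 11×€14, 7×€24, 34×€34; squared poverty gap index (FGT₂) = 0.03869.
Reduction = 0.06252 − 0.03869 = 0.024.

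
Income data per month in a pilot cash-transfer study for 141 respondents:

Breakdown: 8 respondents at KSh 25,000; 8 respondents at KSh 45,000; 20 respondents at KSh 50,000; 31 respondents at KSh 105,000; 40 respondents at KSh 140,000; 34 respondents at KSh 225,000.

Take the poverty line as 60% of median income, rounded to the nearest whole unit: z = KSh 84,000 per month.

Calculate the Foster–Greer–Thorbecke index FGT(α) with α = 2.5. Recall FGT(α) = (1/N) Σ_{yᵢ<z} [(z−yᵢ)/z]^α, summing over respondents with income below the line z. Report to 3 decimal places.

Incomes under z: 8×KSh 25,000, 8×KSh 45,000, 20×KSh 50,000 (q = 36 of N = 141).
Shortfall ratios: (84000−25000)/84000 = 0.7024 (×8); (84000−45000)/84000 = 0.4643 (×8); (84000−50000)/84000 = 0.4048 (×20).
Raised to α = 2.5: 0.41346 (×8); 0.14688 (×8); 0.10423 (×20).
Sum = 6.567339; FGT(2.5) = 6.567339 / 141 = 0.047.

0.047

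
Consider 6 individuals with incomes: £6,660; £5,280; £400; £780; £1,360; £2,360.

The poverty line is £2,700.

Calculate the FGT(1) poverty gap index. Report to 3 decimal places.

0.364

Below the line: £400, £780, £1,360, £2,360 (q = 4 of N = 6).
Gap ratios (z−y)/z: (2700−400)/2700 = 0.8519; (2700−780)/2700 = 0.7111; (2700−1360)/2700 = 0.4963; (2700−2360)/2700 = 0.1259.
Sum of shortfalls = 2.185185; P₁ averages over all N: 2.185185 / 6 = 0.364.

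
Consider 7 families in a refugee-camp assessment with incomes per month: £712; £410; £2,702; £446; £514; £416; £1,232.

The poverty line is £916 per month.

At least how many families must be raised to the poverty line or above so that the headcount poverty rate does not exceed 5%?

Currently q = 5 of N = 7 are below the line (H = 0.714).
A headcount ratio of at most 5% allows at most ⌊0.05 × 7⌋ = 0 poor families.
So at least 5 − 0 = 5 must be lifted.

5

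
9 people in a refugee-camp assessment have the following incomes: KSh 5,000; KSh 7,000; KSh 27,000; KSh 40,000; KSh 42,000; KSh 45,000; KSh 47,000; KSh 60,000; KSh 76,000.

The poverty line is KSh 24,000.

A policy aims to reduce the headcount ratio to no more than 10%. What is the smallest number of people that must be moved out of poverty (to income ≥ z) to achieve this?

2

Currently q = 2 of N = 9 are below the line (H = 0.222).
A headcount ratio of at most 10% allows at most ⌊0.10 × 9⌋ = 0 poor people.
So at least 2 − 0 = 2 must be lifted.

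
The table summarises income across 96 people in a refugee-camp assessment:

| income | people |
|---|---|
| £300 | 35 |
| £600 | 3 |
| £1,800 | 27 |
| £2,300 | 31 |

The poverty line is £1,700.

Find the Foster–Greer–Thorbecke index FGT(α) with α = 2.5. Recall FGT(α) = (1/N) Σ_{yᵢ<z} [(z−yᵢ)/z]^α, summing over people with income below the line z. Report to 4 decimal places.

Below the line: 35×£300, 3×£600 (q = 38 of N = 96).
Relative gaps: (1700−300)/1700 = 0.8235 (×35); (1700−600)/1700 = 0.6471 (×3).
Raised to α = 2.5: 0.61546 (×35); 0.33679 (×3).
Sum = 22.551369; FGT(2.5) = 22.551369 / 96 = 0.2349.

0.2349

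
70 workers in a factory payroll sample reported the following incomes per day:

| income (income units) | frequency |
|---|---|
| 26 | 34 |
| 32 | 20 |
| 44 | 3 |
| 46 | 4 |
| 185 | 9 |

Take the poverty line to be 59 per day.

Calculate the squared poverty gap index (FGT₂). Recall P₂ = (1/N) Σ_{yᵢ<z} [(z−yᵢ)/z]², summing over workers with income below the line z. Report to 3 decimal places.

Below the line: 34×26, 20×32, 3×44, 4×46 (q = 61 of N = 70).
Gap ratios (z−y)/z: (59−26)/59 = 0.5593 (×34); (59−32)/59 = 0.4576 (×20); (59−44)/59 = 0.2542 (×3); (59−46)/59 = 0.2203 (×4).
Squared: 0.3128 (×34); 0.2094 (×20); 0.0646 (×3); 0.0485 (×4).
Sum = 15.213157; P₂ = 15.213157 / 70 = 0.217.

0.217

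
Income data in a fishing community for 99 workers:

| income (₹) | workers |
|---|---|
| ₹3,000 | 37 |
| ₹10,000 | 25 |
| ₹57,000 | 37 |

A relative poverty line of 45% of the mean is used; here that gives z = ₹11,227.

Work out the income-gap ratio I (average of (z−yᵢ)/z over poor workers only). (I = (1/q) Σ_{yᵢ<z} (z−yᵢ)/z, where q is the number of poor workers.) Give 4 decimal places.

0.4814

Poor units: 37×₹3,000, 25×₹10,000 (q = 62 of N = 99).
Shortfall ratios (z−y)/z: 0.7328 (×37), 0.1093 (×25); sum = 29.845373.
The income-gap ratio divides by q (the poor only): 29.845373 / 62 = 0.4814.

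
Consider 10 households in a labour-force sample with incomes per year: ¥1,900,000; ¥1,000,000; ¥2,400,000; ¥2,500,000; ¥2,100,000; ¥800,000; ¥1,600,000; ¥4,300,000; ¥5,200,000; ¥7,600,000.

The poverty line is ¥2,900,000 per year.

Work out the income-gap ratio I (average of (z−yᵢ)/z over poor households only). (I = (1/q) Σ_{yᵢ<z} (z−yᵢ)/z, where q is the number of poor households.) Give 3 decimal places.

Incomes under z: ¥800,000, ¥1,000,000, ¥1,600,000, ¥1,900,000, ¥2,100,000, ¥2,400,000, ¥2,500,000 (q = 7 of N = 10).
Relative gaps: 0.7241, 0.6552, 0.4483, 0.3448, 0.2759, 0.1724, 0.1379; sum = 2.758621.
The income-gap ratio divides by q (the poor only): 2.758621 / 7 = 0.394.

0.394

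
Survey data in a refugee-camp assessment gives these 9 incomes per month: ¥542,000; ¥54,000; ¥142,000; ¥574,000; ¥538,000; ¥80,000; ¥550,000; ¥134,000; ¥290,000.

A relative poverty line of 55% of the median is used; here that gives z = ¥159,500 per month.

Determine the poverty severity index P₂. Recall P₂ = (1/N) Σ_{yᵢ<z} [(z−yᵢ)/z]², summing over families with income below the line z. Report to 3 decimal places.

0.080

Below z: ¥54,000, ¥80,000, ¥134,000, ¥142,000 (q = 4 of N = 9).
Shortfall ratios: (159500−54000)/159500 = 0.6614; (159500−80000)/159500 = 0.4984; (159500−134000)/159500 = 0.1599; (159500−142000)/159500 = 0.1097.
Squared: 0.4375; 0.2484; 0.0256; 0.0120.
Sum = 0.723538; P₂ = 0.723538 / 9 = 0.080.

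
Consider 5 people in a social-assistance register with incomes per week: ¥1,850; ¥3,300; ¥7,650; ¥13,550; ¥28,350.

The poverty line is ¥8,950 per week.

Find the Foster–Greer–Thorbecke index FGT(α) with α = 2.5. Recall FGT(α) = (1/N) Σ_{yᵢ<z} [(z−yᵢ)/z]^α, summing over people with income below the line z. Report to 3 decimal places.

0.177

Incomes under z: ¥1,850, ¥3,300, ¥7,650 (q = 3 of N = 5).
Normalized shortfalls: (8950−1850)/8950 = 0.7933; (8950−3300)/8950 = 0.6313; (8950−7650)/8950 = 0.1453.
Raised to α = 2.5: 0.56052; 0.31664; 0.00804.
Sum = 0.885196; FGT(2.5) = 0.885196 / 5 = 0.177.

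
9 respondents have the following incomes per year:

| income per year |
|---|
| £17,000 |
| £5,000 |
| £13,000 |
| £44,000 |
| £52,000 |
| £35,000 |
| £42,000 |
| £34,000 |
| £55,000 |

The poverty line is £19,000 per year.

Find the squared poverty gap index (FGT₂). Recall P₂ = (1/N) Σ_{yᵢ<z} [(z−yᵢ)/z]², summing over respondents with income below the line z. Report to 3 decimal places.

0.073

Incomes under z: £5,000, £13,000, £17,000 (q = 3 of N = 9).
Gap ratios (z−y)/z: (19000−5000)/19000 = 0.7368; (19000−13000)/19000 = 0.3158; (19000−17000)/19000 = 0.1053.
Squared: 0.5429; 0.0997; 0.0111.
Sum = 0.653740; P₂ = 0.653740 / 9 = 0.073.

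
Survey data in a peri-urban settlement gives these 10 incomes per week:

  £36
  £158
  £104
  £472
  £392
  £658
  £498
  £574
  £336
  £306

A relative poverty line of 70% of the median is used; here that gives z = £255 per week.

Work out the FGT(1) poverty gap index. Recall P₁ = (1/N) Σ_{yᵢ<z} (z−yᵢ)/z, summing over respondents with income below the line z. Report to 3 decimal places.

0.183

Below the line: £36, £104, £158 (q = 3 of N = 10).
Relative gaps: (255−36)/255 = 0.8588; (255−104)/255 = 0.5922; (255−158)/255 = 0.3804.
Sum of shortfalls = 1.831373; P₁ averages over all N: 1.831373 / 10 = 0.183.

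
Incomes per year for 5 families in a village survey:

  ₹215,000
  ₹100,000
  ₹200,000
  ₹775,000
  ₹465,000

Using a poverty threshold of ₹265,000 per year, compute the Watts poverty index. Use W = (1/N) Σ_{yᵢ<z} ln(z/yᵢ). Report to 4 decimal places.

Below the line: ₹100,000, ₹200,000, ₹215,000 (q = 3 of N = 5).
ln(z/y) terms: ln(265000/100000) = 0.9746; ln(265000/200000) = 0.2814; ln(265000/215000) = 0.2091.
W = 1.465064 / 5 = 0.2930.

0.2930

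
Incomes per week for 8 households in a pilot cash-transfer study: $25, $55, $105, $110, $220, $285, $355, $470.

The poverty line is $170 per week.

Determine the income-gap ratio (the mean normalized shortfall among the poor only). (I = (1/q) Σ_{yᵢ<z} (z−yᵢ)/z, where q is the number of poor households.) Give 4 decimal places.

0.5662

Poor units: $25, $55, $105, $110 (q = 4 of N = 8).
Shortfall ratios (z−y)/z: 0.8529, 0.6765, 0.3824, 0.3529; sum = 2.264706.
I averages over the q = 4 poor units only: 2.264706 / 4 = 0.5662.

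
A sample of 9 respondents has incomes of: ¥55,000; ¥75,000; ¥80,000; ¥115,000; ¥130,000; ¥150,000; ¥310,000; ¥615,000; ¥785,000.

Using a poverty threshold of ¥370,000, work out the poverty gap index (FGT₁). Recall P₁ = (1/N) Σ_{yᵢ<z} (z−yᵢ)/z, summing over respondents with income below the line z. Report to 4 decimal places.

Poor units: ¥55,000, ¥75,000, ¥80,000, ¥115,000, ¥130,000, ¥150,000, ¥310,000 (q = 7 of N = 9).
Shortfall ratios: (370000−55000)/370000 = 0.8514; (370000−75000)/370000 = 0.7973; (370000−80000)/370000 = 0.7838; (370000−115000)/370000 = 0.6892; (370000−130000)/370000 = 0.6486; (370000−150000)/370000 = 0.5946; (370000−310000)/370000 = 0.1622.
Sum of shortfalls = 4.527027; P₁ averages over all N: 4.527027 / 9 = 0.5030.

0.5030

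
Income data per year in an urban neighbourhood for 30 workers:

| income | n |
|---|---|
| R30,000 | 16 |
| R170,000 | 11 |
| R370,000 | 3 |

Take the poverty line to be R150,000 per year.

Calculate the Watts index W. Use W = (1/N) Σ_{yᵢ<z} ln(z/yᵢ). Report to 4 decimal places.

Below the line: 16×R30,000 (q = 16 of N = 30).
Log shortfalls: ln(150000/30000) = 1.6094 (×16).
W = 25.751007 / 30 = 0.8584.

0.8584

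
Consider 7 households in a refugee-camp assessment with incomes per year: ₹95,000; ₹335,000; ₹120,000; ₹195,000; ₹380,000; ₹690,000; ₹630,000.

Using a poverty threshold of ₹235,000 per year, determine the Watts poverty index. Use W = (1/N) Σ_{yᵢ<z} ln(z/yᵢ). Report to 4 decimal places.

Below z: ₹95,000, ₹120,000, ₹195,000 (q = 3 of N = 7).
ln(z/y) terms: ln(235000/95000) = 0.9057; ln(235000/120000) = 0.6721; ln(235000/195000) = 0.1866.
W = 1.764388 / 7 = 0.2521.

0.2521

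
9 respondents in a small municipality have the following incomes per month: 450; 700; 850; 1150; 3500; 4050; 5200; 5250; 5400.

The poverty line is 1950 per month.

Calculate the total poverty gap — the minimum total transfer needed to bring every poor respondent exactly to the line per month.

Below z: 450, 700, 850, 1150 (q = 4 of N = 9).
Individual gaps: 1950−450 = 1500; 1950−700 = 1250; 1950−850 = 1100; 1950−1150 = 800.
Aggregate gap = 4650.

4650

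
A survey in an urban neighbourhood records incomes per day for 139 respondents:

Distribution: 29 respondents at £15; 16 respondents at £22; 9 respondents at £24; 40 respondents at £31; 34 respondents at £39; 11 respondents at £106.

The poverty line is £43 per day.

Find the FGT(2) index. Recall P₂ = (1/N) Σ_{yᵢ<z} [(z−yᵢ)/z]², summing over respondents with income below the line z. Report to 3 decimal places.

Below the line: 29×£15, 16×£22, 9×£24, 40×£31, 34×£39 (q = 128 of N = 139).
Shortfall ratios: (43−15)/43 = 0.6512 (×29); (43−22)/43 = 0.4884 (×16); (43−24)/43 = 0.4419 (×9); (43−31)/43 = 0.2791 (×40); (43−39)/43 = 0.0930 (×34).
Squared: 0.4240 (×29); 0.2385 (×16); 0.1952 (×9); 0.0779 (×40); 0.0087 (×34).
Sum = 21.279070; P₂ = 21.279070 / 139 = 0.153.

0.153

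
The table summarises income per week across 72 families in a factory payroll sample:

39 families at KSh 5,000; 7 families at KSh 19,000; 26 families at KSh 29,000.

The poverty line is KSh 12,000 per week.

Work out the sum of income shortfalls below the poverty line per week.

Poor units: 39×KSh 5,000 (q = 39 of N = 72).
Individual gaps: 39×(12000−5000) = 273000.
Aggregate gap = KSh 273,000.

KSh 273,000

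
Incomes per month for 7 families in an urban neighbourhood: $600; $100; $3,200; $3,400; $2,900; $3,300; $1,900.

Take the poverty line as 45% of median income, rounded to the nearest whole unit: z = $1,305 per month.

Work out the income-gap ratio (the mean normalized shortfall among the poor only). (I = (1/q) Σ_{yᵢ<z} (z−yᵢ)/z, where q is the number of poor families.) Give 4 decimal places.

0.7318

Poor units: $100, $600 (q = 2 of N = 7).
Shortfall ratios (z−y)/z: 0.9234, 0.5402; sum = 1.463602.
The income-gap ratio divides by q (the poor only): 1.463602 / 2 = 0.7318.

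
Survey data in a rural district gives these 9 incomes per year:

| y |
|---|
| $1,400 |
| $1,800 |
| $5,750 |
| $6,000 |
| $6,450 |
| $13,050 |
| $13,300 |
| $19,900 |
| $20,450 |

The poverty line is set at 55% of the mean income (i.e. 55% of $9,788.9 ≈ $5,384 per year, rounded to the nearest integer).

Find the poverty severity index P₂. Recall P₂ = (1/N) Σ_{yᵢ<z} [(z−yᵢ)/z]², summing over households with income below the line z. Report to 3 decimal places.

Incomes under z: $1,400, $1,800 (q = 2 of N = 9).
Normalized shortfalls: (5384−1400)/5384 = 0.7400; (5384−1800)/5384 = 0.6657.
Squared: 0.5476; 0.4431.
Sum = 0.990681; P₂ = 0.990681 / 9 = 0.110.

0.110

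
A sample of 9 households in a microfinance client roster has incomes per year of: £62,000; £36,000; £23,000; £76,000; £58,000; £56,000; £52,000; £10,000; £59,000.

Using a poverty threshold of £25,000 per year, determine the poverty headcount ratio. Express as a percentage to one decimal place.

2 of the 9 households have income below £25,000.
H = 2/9 = 22.2%.

22.2%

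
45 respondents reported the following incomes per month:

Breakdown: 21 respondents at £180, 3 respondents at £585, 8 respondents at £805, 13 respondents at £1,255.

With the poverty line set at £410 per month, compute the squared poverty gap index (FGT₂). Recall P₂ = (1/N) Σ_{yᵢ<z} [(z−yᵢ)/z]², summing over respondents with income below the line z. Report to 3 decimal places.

Below the line: 21×£180 (q = 21 of N = 45).
Gap ratios (z−y)/z: (410−180)/410 = 0.5610 (×21).
Squared: 0.3147 (×21).
Sum = 6.608566; P₂ = 6.608566 / 45 = 0.147.

0.147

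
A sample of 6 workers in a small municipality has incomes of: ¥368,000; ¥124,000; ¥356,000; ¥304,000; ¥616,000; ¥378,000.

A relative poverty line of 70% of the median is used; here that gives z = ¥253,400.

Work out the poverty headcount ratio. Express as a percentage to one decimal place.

1 of the 6 workers have income below ¥253,400.
H = 1/6 = 16.7%.

16.7%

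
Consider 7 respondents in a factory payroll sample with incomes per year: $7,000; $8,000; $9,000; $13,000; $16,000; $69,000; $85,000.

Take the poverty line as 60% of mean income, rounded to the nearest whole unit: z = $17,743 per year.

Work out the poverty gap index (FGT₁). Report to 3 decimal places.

Incomes under z: $7,000, $8,000, $9,000, $13,000, $16,000 (q = 5 of N = 7).
Relative gaps: (17743−7000)/17743 = 0.6055; (17743−8000)/17743 = 0.5491; (17743−9000)/17743 = 0.4928; (17743−13000)/17743 = 0.2673; (17743−16000)/17743 = 0.0982.
Sum of shortfalls = 2.012906; P₁ averages over all N: 2.012906 / 7 = 0.288.

0.288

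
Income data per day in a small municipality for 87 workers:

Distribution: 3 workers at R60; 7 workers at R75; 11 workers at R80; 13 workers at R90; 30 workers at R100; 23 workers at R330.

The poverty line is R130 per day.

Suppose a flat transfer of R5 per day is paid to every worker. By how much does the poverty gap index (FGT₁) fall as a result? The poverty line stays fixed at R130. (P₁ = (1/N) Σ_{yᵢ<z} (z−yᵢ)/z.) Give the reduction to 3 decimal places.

Before: below the line — 3×R60, 7×R75, 11×R80, 13×R90, 30×R100; poverty gap index (FGT₁) = 0.22679.
After the R5 transfer: below the line — 3×R65, 7×R80, 11×R85, 13×R95, 30×R105; poverty gap index (FGT₁) = 0.19850.
Reduction = 0.22679 − 0.19850 = 0.028.

0.028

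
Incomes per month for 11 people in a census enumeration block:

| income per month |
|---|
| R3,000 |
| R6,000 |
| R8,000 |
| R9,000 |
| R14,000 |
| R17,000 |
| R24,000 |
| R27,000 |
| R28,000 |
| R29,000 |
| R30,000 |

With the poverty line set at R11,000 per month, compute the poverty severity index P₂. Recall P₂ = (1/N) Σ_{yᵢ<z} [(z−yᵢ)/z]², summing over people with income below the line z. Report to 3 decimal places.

Below the line: R3,000, R6,000, R8,000, R9,000 (q = 4 of N = 11).
Relative gaps: (11000−3000)/11000 = 0.7273; (11000−6000)/11000 = 0.4545; (11000−8000)/11000 = 0.2727; (11000−9000)/11000 = 0.1818.
Squared: 0.5289; 0.2066; 0.0744; 0.0331.
Sum = 0.842975; P₂ = 0.842975 / 11 = 0.077.

0.077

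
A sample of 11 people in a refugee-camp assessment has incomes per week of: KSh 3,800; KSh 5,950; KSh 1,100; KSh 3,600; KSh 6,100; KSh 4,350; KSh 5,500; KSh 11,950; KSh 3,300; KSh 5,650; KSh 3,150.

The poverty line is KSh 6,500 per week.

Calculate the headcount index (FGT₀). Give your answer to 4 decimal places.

0.9091

10 of the 11 people have income below KSh 6,500.
H = 10/11 = 0.9091.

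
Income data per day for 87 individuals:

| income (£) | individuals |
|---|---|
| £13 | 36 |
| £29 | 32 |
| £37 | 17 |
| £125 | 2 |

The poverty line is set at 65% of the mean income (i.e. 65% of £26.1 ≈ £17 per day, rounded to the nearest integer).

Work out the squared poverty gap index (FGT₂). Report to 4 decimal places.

Incomes under z: 36×£13 (q = 36 of N = 87).
Gap ratios (z−y)/z: (17−13)/17 = 0.2353 (×36).
Squared: 0.0554 (×36).
Sum = 1.993080; P₂ = 1.993080 / 87 = 0.0229.

0.0229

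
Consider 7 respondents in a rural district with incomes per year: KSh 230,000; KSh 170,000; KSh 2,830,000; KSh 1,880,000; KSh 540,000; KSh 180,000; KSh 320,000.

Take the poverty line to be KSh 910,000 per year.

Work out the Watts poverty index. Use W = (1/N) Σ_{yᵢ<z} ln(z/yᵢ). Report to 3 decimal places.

Below z: KSh 170,000, KSh 180,000, KSh 230,000, KSh 320,000, KSh 540,000 (q = 5 of N = 7).
ln(z/y) terms: ln(910000/170000) = 1.6776; ln(910000/180000) = 1.6205; ln(910000/230000) = 1.3754; ln(910000/320000) = 1.0451; ln(910000/540000) = 0.5219.
W = 6.240498 / 7 = 0.891.

0.891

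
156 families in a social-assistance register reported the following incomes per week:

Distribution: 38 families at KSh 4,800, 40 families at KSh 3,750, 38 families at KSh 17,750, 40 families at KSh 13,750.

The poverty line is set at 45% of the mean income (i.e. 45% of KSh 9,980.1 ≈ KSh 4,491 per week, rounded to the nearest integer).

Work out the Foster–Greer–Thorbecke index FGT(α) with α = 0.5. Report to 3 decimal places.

0.104

Incomes under z: 40×KSh 3,750 (q = 40 of N = 156).
Shortfall ratios: (4491−3750)/4491 = 0.1650 (×40).
Raised to α = 0.5: 0.40620 (×40).
Sum = 16.247912; FGT(0.5) = 16.247912 / 156 = 0.104.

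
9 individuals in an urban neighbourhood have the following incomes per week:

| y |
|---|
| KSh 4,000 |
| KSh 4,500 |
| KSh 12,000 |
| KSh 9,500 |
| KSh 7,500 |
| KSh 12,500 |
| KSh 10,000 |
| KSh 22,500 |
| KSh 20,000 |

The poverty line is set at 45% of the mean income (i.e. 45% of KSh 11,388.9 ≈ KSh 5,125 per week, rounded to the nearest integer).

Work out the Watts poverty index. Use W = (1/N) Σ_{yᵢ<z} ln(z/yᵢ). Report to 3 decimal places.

Poor units: KSh 4,000, KSh 4,500 (q = 2 of N = 9).
ln(z/y) terms: ln(5125/4000) = 0.2478; ln(5125/4500) = 0.1301.
W = 0.377889 / 9 = 0.042.

0.042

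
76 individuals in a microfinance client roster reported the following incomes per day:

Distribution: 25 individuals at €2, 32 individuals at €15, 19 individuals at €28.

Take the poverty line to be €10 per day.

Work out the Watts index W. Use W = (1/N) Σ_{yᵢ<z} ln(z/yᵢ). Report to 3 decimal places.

Poor units: 25×€2 (q = 25 of N = 76).
Log shortfalls: ln(10/2) = 1.6094 (×25).
W = 40.235948 / 76 = 0.529.

0.529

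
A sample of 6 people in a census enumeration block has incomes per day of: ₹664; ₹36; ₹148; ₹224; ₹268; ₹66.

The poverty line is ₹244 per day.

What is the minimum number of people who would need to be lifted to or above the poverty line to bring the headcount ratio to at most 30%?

3

4 of the 6 people are poor, so H = 4/6 = 0.667.
A headcount ratio of at most 30% allows at most ⌊0.30 × 6⌋ = 1 poor people.
So at least 4 − 1 = 3 must be lifted.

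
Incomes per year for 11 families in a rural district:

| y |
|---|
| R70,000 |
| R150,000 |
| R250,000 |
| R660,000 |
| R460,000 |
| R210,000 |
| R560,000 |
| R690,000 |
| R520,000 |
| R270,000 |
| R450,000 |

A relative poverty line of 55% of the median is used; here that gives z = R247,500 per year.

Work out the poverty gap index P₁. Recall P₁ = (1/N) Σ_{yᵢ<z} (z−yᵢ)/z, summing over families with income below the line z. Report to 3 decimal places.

0.115

Poor units: R70,000, R150,000, R210,000 (q = 3 of N = 11).
Shortfall ratios: (247500−70000)/247500 = 0.7172; (247500−150000)/247500 = 0.3939; (247500−210000)/247500 = 0.1515.
Σ = 1.262626. Dividing by the full population N = 11 gives P₁ = 0.115.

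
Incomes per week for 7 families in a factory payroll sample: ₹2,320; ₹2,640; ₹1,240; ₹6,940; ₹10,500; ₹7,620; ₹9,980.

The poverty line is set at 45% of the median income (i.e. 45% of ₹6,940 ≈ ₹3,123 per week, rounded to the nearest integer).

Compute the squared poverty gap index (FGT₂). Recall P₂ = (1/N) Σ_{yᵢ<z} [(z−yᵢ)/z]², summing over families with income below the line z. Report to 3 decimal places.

0.065

Poor units: ₹1,240, ₹2,320, ₹2,640 (q = 3 of N = 7).
Relative gaps: (3123−1240)/3123 = 0.6029; (3123−2320)/3123 = 0.2571; (3123−2640)/3123 = 0.1547.
Squared: 0.3635; 0.0661; 0.0239.
Sum = 0.453576; P₂ = 0.453576 / 7 = 0.065.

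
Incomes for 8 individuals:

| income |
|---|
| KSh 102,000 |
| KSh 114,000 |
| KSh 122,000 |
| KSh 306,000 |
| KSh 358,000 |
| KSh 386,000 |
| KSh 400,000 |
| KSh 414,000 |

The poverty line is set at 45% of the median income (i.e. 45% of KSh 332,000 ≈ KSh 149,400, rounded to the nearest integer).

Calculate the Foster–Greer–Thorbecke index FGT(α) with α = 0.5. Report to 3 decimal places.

0.185

Incomes under z: KSh 102,000, KSh 114,000, KSh 122,000 (q = 3 of N = 8).
Relative gaps: (149400−102000)/149400 = 0.3173; (149400−114000)/149400 = 0.2369; (149400−122000)/149400 = 0.1834.
Raised to α = 0.5: 0.56327; 0.48677; 0.42825.
Sum = 1.478292; FGT(0.5) = 1.478292 / 8 = 0.185.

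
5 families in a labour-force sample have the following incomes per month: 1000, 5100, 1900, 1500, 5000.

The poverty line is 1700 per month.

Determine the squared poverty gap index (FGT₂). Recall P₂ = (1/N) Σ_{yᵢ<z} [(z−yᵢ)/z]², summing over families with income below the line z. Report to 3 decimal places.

0.037

Below the line: 1000, 1500 (q = 2 of N = 5).
Shortfall ratios: (1700−1000)/1700 = 0.4118; (1700−1500)/1700 = 0.1176.
Squared: 0.1696; 0.0138.
Sum = 0.183391; P₂ = 0.183391 / 5 = 0.037.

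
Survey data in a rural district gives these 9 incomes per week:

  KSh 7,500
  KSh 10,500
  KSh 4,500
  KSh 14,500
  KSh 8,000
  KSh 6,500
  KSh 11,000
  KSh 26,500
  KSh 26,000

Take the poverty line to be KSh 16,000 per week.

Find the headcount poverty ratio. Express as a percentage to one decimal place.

7 of the 9 individuals have income below KSh 16,000.
H = 7/9 = 77.8%.

77.8%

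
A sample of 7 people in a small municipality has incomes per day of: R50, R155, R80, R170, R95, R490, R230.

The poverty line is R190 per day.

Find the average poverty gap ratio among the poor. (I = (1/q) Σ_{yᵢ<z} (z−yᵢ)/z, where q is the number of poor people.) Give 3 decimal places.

0.421

Poor units: R50, R80, R95, R155, R170 (q = 5 of N = 7).
Shortfall ratios (z−y)/z: 0.7368, 0.5789, 0.5000, 0.1842, 0.1053; sum = 2.105263.
The income-gap ratio divides by q (the poor only): 2.105263 / 5 = 0.421.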